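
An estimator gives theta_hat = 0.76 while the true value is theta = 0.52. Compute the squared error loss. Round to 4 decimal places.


The squared error loss is (theta_hat - theta)^2
= (0.76 - 0.52)^2
= (0.24)^2 = 0.0576

0.0576


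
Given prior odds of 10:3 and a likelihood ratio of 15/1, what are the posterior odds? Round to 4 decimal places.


Posterior odds = prior odds * LR
Prior odds = 10/3 = 3.3333
LR = 15/1 = 15.0
Posterior odds = 3.3333 * 15.0 = 50.0

50.0


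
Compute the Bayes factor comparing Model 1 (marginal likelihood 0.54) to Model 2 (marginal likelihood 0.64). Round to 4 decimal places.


BF12 = marginal likelihood of M1 / marginal likelihood of M2
= 0.54/0.64
= 0.8438

0.8438


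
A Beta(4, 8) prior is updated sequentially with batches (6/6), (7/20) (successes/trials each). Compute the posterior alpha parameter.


Sequential conjugate updating is equivalent to a single batch update.
Total successes across all batches = 13
alpha_posterior = alpha_prior + total_successes = 4 + 13
= 17

17


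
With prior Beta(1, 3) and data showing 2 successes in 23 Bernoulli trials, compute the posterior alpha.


Conjugate update: alpha_posterior = alpha_prior + k
= 1 + 2 = 3

3


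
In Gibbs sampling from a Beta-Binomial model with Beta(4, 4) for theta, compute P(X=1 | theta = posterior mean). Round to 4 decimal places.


Posterior mean = alpha/(alpha+beta) = 4/8 = 0.5
P(X=1|theta=mean) = theta = 0.5

0.5


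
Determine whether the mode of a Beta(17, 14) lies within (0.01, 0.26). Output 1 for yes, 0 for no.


First find the mode: (a-1)/(a+b-2) = 0.5517
Is 0.5517 in (0.01, 0.26)? 0

0


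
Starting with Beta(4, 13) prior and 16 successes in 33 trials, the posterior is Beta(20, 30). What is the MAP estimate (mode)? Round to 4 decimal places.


The mode of Beta(a, b) when a > 1 and b > 1 is (a-1)/(a+b-2)
= (20 - 1) / (20 + 30 - 2)
= 19 / 48
= 0.3958

0.3958


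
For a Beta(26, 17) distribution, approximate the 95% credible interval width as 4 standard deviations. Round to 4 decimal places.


Variance of Beta(a,b) = ab / ((a+b)^2 * (a+b+1))
= 26*17 / ((43)^2 * 44)
= 0.0054
SD = sqrt(0.0054) = 0.0737
Width = 4 * SD = 0.2948

0.2948


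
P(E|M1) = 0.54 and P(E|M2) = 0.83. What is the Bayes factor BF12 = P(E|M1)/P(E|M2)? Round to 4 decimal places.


Bayes factor BF12 = P(E|M1) / P(E|M2)
= 0.54 / 0.83
= 0.6506

0.6506


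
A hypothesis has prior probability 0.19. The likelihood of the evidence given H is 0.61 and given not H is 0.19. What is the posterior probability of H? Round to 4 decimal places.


Using Bayes' theorem:
P(E) = 0.19 * 0.61 + 0.81 * 0.19
P(E) = 0.2698
P(H|E) = (0.19 * 0.61) / 0.2698 = 0.4296

0.4296


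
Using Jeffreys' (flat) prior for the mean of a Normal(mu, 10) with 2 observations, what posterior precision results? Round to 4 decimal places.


Flat prior means prior precision is 0.
Posterior precision = n / sigma^2 = 2/10 = 0.2

0.2


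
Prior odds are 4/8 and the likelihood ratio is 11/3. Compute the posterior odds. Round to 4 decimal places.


Posterior odds = prior odds * likelihood ratio
= (4/8) * (11/3)
= 44 / 24
= 1.8333

1.8333


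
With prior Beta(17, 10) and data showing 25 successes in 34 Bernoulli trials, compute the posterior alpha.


Conjugate update: alpha_posterior = alpha_prior + k
= 17 + 25 = 42

42


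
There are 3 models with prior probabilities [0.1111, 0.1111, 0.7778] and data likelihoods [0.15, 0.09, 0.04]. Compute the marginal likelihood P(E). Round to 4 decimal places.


P(E) = sum over models of P(M_i) * P(E|M_i)
= 0.1111*0.15 + 0.1111*0.09 + 0.7778*0.04
= 0.0578

0.0578


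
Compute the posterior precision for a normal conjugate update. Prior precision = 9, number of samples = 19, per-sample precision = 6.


tau_post = tau_0 + n * tau
= 9 + 19 * 6 = 123

123


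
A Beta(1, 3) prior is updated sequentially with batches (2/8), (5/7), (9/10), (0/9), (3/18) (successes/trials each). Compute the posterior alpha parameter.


Sequential conjugate updating is equivalent to a single batch update.
Total successes across all batches = 19
alpha_posterior = alpha_prior + total_successes = 1 + 19
= 20

20


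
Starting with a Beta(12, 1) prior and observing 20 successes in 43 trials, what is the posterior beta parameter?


Posterior beta = prior beta + failures
Failures = 43 - 20 = 23
beta_post = 1 + 23 = 24

24


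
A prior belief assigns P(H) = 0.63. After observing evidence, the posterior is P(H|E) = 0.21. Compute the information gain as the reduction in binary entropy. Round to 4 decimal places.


H(prior) = -0.63*log2(0.63) - 0.37*log2(0.37)
= 0.9507
H(post) = -0.21*log2(0.21) - 0.79*log2(0.79)
= 0.7415
IG = 0.9507 - 0.7415 = 0.2092

0.2092


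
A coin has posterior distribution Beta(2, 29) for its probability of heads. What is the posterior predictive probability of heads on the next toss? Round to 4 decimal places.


Posterior predictive = E[theta] = alpha/(alpha+beta)
= 2/31
= 0.0645

0.0645


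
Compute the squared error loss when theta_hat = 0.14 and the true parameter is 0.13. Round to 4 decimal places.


L = (theta_hat - theta_true)^2
= (0.14 - 0.13)^2
= 0.01^2 = 0.0001

0.0001


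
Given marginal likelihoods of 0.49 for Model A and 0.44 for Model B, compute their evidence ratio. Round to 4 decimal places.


Ratio = ML(A) / ML(B) = 0.49/0.44
= 1.1136

1.1136


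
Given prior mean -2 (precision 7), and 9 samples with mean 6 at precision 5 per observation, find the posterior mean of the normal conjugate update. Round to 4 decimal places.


The posterior mean is a precision-weighted average of prior and data.
Post. prec. = 7 + 45 = 52
Post. mean = (-14 + 270)/52 = 256/52 = 4.9231

4.9231


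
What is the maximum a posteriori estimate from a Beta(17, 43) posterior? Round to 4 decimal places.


The MAP estimate equals the mode of the distribution.
Mode of Beta(a,b) = (a-1)/(a+b-2)
= 16/58
= 0.2759

0.2759


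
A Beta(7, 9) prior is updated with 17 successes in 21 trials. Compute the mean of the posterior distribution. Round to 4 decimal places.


After update: Beta(24, 13)
Mean = 24 / (24 + 13) = 24 / 37
= 0.6486

0.6486


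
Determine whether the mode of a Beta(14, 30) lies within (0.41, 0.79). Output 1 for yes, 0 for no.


First find the mode: (a-1)/(a+b-2) = 0.3095
Is 0.3095 in (0.41, 0.79)? 0

0


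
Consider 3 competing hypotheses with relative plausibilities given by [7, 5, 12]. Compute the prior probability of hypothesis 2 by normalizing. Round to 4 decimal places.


Sum of weights = 7 + 5 + 12 = 24
Normalized prior for H2 = 5 / 24
= 0.2083

0.2083


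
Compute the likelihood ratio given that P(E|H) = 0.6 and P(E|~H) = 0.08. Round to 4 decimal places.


LR = P(E|H) / P(E|~H)
= 0.6 / 0.08 = 7.5

7.5


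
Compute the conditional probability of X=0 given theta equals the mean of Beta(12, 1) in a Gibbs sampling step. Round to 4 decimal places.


Mean of Beta(12, 1) = 0.9231
P(X=0 | theta=0.9231) = 0.0769

0.0769


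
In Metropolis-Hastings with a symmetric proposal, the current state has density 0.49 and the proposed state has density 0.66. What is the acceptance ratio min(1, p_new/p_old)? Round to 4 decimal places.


Ratio = p_new / p_old = 0.66 / 0.49 = 1.3469
Acceptance = min(1, 1.3469) = 1.0

1.0


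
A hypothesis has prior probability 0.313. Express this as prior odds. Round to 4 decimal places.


Odds = P(H) / P(not H) = 0.313 / 0.687
= 0.4556

0.4556


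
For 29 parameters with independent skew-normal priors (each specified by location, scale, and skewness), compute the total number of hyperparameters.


A skew-normal prior has 3 hyperparameters per parameter.
Total = 29 * 3 = 87

87


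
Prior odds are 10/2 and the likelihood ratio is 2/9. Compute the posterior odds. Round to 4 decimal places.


Posterior odds = prior odds * likelihood ratio
= (10/2) * (2/9)
= 20 / 18
= 1.1111

1.1111


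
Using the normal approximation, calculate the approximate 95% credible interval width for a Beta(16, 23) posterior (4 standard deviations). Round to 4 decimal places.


Var(Beta) = 16*23/(39^2 * 40) = 0.006
SD = 0.0778
Width ~ 4*SD = 0.3111

0.3111


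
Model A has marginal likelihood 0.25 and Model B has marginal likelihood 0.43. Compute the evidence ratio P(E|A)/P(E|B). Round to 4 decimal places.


Evidence ratio = P(E|A) / P(E|B)
= 0.25 / 0.43
= 0.5814

0.5814


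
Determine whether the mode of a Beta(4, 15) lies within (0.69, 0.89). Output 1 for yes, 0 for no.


First find the mode: (a-1)/(a+b-2) = 0.1765
Is 0.1765 in (0.69, 0.89)? 0

0


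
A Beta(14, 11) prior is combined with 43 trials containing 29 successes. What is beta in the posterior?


In conjugate updating:
beta_posterior = beta_prior + (n - k)
= 11 + (43 - 29)
= 11 + 14 = 25

25


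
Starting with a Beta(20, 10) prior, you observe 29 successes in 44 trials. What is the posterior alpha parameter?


For a Beta-Binomial conjugate model:
Posterior alpha = prior alpha + number of successes
= 20 + 29 = 49

49


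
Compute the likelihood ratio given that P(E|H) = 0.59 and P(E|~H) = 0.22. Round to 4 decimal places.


LR = P(E|H) / P(E|~H)
= 0.59 / 0.22 = 2.6818

2.6818


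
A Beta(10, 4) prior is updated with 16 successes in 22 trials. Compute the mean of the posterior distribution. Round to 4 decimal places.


After update: Beta(26, 10)
Mean = 26 / (26 + 10) = 26 / 36
= 0.7222

0.7222


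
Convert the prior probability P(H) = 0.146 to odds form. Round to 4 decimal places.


P(not H) = 1 - 0.146 = 0.854
Odds = 0.146 / 0.854 = 0.171

0.171


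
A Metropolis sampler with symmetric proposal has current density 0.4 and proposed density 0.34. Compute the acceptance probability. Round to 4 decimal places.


For symmetric proposals, acceptance = min(1, pi(x*)/pi(x))
= min(1, 0.34/0.4)
= min(1, 0.85) = 0.85

0.85


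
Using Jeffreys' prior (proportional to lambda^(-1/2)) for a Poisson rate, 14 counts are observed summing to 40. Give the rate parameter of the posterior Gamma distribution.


Conjugate update: Gamma(prior_shape + S, prior_rate + n).
Prior shape = 0.5, prior rate = 0.
Posterior rate = 0 + n = 14

14.0


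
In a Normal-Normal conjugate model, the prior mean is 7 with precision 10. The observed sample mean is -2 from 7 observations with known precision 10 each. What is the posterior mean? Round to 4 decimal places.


Posterior precision = tau0 + n*tau = 10 + 7*10 = 80
Posterior mean = (tau0*mu0 + n*tau*xbar) / posterior_precision
= (10*7 + 7*10*-2) / 80
= -70 / 80 = -0.875

-0.875


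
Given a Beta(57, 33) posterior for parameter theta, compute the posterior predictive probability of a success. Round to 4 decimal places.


For a Beta-Bernoulli model, the predictive probability is the mean:
P(success) = 57/(57+33) = 57/90 = 0.6333

0.6333


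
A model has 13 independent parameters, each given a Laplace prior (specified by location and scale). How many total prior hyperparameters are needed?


Each Laplace prior needs 2 hyperparameters (location and scale).
Total = 2 * 13 = 26

26


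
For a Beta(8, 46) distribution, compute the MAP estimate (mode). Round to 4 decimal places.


MAP = mode = (a-1)/(a+b-2)
= (8-1)/(8+46-2)
= 7/52 = 0.1346

0.1346


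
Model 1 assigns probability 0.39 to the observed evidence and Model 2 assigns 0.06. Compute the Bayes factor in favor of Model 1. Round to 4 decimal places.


BF = P(data|M1) / P(data|M2)
= 0.39 / 0.06 = 6.5

6.5


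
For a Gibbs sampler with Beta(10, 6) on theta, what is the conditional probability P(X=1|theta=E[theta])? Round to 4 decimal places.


E[theta] = 10/(10+6) = 0.625
P(X=1|theta) = theta = 0.625

0.625


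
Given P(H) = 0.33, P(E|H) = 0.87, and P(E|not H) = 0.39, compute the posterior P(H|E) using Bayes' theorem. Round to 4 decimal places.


By Bayes' theorem: P(H|E) = P(E|H)*P(H) / P(E)
P(E) = P(E|H)*P(H) + P(E|not H)*P(not H)
P(E) = 0.87*0.33 + 0.39*0.67 = 0.5484
P(H|E) = 0.87*0.33 / 0.5484 = 0.5235

0.5235


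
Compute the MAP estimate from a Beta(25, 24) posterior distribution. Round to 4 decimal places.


MAP = mode of Beta distribution
= (alpha - 1)/(alpha + beta - 2)
= (25-1)/(25+24-2)
= 24/47 = 0.5106

0.5106


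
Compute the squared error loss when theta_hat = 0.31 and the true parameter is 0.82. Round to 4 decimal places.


L = (theta_hat - theta_true)^2
= (0.31 - 0.82)^2
= -0.51^2 = 0.2601

0.2601


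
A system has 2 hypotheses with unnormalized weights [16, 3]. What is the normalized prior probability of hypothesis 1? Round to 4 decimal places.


The normalized prior is the weight divided by the total.
Total weight = 19
P(H1) = 16 / 19 = 0.8421

0.8421


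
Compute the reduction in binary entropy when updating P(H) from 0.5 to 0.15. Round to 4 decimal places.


H_before = -p*log2(p) - (1-p)*log2(1-p) for p=0.5: 1.0
H_after for p=0.15: 0.6098
Reduction = 1.0 - 0.6098 = 0.3902

0.3902


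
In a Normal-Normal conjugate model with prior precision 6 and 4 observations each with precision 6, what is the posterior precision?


Posterior precision = prior precision + n * observation precision
= 6 + 4 * 6
= 6 + 24 = 30

30


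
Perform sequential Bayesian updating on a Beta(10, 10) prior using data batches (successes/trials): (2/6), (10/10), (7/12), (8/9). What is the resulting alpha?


Accumulate successes: 27
Posterior alpha = prior alpha + sum of successes
= 10 + 27 = 37

37


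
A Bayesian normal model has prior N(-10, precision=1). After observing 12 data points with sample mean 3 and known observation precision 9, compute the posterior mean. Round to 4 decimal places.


Posterior mean = (prior_precision * prior_mean + n * data_precision * data_mean) / (prior_precision + n * data_precision)
Numerator = 1*-10 + 12*9*3 = 314
Denominator = 1 + 12*9 = 109
Posterior mean = 2.8807

2.8807


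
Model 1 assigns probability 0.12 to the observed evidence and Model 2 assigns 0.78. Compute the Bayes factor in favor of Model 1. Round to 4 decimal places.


BF = P(data|M1) / P(data|M2)
= 0.12 / 0.78 = 0.1538

0.1538


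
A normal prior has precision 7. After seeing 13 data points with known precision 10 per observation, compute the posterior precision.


In the conjugate normal model, precisions add:
tau_posterior = tau_prior + n * tau_data
= 7 + 13*10 = 137

137


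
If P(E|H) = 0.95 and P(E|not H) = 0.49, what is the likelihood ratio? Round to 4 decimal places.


Likelihood ratio = P(E|H) / P(E|not H)
= 0.95 / 0.49
= 1.9388

1.9388


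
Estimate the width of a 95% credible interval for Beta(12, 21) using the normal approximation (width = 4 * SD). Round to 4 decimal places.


For Beta(a,b): Var = ab/((a+b)^2(a+b+1))
Var = 0.0068, SD = 0.0825
Approximate 95% CI width = 4 * 0.0825 = 0.33

0.33


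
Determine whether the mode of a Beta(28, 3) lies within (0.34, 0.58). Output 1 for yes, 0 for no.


First find the mode: (a-1)/(a+b-2) = 0.931
Is 0.931 in (0.34, 0.58)? 0

0


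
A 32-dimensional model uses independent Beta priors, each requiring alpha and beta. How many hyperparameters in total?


Per parameter: 2 (alpha and beta).
Total = 32 * 2 = 64

64


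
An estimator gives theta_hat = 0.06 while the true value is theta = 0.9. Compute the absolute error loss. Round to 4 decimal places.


The absolute error loss is |theta_hat - theta|
= |0.06 - 0.9|
= 0.84

0.84


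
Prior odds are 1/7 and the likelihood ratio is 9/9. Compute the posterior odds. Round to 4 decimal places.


Posterior odds = prior odds * likelihood ratio
= (1/7) * (9/9)
= 9 / 63
= 0.1429

0.1429


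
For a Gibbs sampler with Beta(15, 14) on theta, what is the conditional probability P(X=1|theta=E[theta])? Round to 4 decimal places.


E[theta] = 15/(15+14) = 0.5172
P(X=1|theta) = theta = 0.5172

0.5172


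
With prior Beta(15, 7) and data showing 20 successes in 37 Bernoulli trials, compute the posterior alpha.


Conjugate update: alpha_posterior = alpha_prior + k
= 15 + 20 = 35

35


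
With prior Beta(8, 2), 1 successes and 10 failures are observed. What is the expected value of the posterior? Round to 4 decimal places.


Posterior = Beta(9, 12)
E[theta] = alpha/(alpha+beta)
= 9/21 = 0.4286

0.4286


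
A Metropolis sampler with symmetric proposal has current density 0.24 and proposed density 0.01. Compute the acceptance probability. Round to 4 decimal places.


For symmetric proposals, acceptance = min(1, pi(x*)/pi(x))
= min(1, 0.01/0.24)
= min(1, 0.0417) = 0.0417

0.0417


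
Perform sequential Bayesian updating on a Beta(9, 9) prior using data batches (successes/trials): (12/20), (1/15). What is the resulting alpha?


Accumulate successes: 13
Posterior alpha = prior alpha + sum of successes
= 9 + 13 = 22

22


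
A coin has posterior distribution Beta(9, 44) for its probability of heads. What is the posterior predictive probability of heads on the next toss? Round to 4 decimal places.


Posterior predictive = E[theta] = alpha/(alpha+beta)
= 9/53
= 0.1698

0.1698


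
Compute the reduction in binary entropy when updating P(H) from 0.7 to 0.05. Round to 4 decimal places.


H_before = -p*log2(p) - (1-p)*log2(1-p) for p=0.7: 0.8813
H_after for p=0.05: 0.2864
Reduction = 0.8813 - 0.2864 = 0.5949

0.5949


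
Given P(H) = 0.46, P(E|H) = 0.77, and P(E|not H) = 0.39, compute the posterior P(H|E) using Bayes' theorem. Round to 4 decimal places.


By Bayes' theorem: P(H|E) = P(E|H)*P(H) / P(E)
P(E) = P(E|H)*P(H) + P(E|not H)*P(not H)
P(E) = 0.77*0.46 + 0.39*0.54 = 0.5648
P(H|E) = 0.77*0.46 / 0.5648 = 0.6271

0.6271


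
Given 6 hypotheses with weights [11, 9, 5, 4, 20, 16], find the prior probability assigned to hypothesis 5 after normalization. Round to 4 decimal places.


To normalize, divide each weight by the sum of all weights.
Sum = 65
Prior(H5) = 20/65 = 0.3077

0.3077


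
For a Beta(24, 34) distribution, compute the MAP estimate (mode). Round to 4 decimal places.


MAP = mode = (a-1)/(a+b-2)
= (24-1)/(24+34-2)
= 23/56 = 0.4107

0.4107


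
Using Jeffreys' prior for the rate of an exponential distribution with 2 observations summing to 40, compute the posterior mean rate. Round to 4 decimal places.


Jeffreys' prior leads to posterior Gamma(2, 40).
Mean = 2/40 = 0.05

0.05


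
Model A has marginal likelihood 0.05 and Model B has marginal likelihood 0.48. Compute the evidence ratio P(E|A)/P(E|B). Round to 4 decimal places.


Evidence ratio = P(E|A) / P(E|B)
= 0.05 / 0.48
= 0.1042

0.1042


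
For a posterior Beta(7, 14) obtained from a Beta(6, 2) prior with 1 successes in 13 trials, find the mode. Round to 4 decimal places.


Mode = (alpha - 1) / (alpha + beta - 2)
= 6 / 19
= 0.3158

0.3158


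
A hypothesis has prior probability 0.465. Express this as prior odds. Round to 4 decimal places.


Odds = P(H) / P(not H) = 0.465 / 0.535
= 0.8692

0.8692


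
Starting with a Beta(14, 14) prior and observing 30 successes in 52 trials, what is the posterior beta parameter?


Posterior beta = prior beta + failures
Failures = 52 - 30 = 22
beta_post = 14 + 22 = 36

36


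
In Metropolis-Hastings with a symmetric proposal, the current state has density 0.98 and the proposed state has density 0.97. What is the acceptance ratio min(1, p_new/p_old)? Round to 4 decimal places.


Ratio = p_new / p_old = 0.97 / 0.98 = 0.9898
Acceptance = min(1, 0.9898) = 0.9898

0.9898


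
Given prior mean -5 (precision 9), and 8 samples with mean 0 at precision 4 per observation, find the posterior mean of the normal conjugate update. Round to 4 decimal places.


The posterior mean is a precision-weighted average of prior and data.
Post. prec. = 9 + 32 = 41
Post. mean = (-45 + 0)/41 = -45/41 = -1.0976

-1.0976


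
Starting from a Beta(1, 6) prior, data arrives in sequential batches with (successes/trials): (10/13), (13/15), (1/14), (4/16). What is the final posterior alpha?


In sequential Bayesian updating, we sum all successes.
Total successes = 28
Final alpha = 1 + 28 = 29

29


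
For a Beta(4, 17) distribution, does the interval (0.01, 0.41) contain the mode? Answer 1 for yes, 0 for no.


Mode of Beta(a,b) = (a-1)/(a+b-2)
= (4-1)/(4+17-2) = 0.1579
Check: 0.01 <= 0.1579 <= 0.41?
Result: 1

1


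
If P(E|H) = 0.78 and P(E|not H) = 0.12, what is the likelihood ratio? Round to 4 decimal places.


Likelihood ratio = P(E|H) / P(E|not H)
= 0.78 / 0.12
= 6.5

6.5


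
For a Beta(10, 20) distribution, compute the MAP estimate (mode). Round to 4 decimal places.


MAP = mode = (a-1)/(a+b-2)
= (10-1)/(10+20-2)
= 9/28 = 0.3214

0.3214


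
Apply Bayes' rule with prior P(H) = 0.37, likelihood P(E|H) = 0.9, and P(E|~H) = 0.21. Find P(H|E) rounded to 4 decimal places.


Step 1: Compute marginal P(E) = P(E|H)P(H) + P(E|~H)P(~H)
= 0.9*0.37 + 0.21*0.63 = 0.4653
Step 2: P(H|E) = P(E|H)P(H)/P(E) = 0.333/0.4653
= 0.7157

0.7157


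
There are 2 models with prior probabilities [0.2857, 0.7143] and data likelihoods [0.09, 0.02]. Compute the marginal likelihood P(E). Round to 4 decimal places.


P(E) = sum over models of P(M_i) * P(E|M_i)
= 0.2857*0.09 + 0.7143*0.02
= 0.04

0.04


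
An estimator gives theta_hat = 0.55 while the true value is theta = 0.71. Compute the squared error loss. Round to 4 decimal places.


The squared error loss is (theta_hat - theta)^2
= (0.55 - 0.71)^2
= (-0.16)^2 = 0.0256

0.0256


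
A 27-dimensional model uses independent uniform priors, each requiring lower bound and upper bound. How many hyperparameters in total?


Per parameter: 2 (lower bound and upper bound).
Total = 27 * 2 = 54

54


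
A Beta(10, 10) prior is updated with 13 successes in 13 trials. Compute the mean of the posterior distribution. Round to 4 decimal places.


After update: Beta(23, 10)
Mean = 23 / (23 + 10) = 23 / 33
= 0.697

0.697


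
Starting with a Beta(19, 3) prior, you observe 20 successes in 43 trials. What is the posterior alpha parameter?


For a Beta-Binomial conjugate model:
Posterior alpha = prior alpha + number of successes
= 19 + 20 = 39

39


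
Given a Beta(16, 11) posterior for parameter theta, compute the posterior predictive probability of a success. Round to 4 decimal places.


For a Beta-Bernoulli model, the predictive probability is the mean:
P(success) = 16/(16+11) = 16/27 = 0.5926

0.5926


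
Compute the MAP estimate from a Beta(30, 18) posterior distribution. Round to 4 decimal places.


MAP = mode of Beta distribution
= (alpha - 1)/(alpha + beta - 2)
= (30-1)/(30+18-2)
= 29/46 = 0.6304

0.6304


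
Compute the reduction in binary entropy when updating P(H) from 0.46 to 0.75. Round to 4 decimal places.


H_before = -p*log2(p) - (1-p)*log2(1-p) for p=0.46: 0.9954
H_after for p=0.75: 0.8113
Reduction = 0.9954 - 0.8113 = 0.1841

0.1841


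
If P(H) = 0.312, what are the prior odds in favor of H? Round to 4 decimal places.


Prior odds = P(H) / (1 - P(H))
= 0.312 / 0.688
= 0.4535

0.4535


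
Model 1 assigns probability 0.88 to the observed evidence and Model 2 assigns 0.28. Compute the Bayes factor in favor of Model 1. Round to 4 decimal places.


BF = P(data|M1) / P(data|M2)
= 0.88 / 0.28 = 3.1429

3.1429


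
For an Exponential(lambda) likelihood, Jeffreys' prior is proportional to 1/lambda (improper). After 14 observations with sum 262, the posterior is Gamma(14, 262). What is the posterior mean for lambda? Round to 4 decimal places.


Posterior = Gamma(n, sum_x) = Gamma(14, 262)
Posterior mean = shape/rate = 14/262
= 0.0534

0.0534


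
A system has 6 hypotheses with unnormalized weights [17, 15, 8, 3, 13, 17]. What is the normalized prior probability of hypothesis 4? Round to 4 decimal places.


The normalized prior is the weight divided by the total.
Total weight = 73
P(H4) = 3 / 73 = 0.0411

0.0411


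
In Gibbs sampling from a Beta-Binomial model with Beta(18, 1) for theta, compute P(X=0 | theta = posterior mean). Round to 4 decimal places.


Posterior mean = alpha/(alpha+beta) = 18/19 = 0.9474
P(X=0|theta=mean) = 1 - theta = 0.0526

0.0526


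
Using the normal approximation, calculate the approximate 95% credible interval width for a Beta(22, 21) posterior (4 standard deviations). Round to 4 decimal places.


Var(Beta) = 22*21/(43^2 * 44) = 0.0057
SD = 0.0754
Width ~ 4*SD = 0.3014

0.3014


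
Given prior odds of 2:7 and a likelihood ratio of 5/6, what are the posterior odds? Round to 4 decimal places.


Posterior odds = prior odds * LR
Prior odds = 2/7 = 0.2857
LR = 5/6 = 0.8333
Posterior odds = 0.2857 * 0.8333 = 0.2381

0.2381


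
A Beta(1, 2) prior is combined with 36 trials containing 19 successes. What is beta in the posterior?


In conjugate updating:
beta_posterior = beta_prior + (n - k)
= 2 + (36 - 19)
= 2 + 17 = 19

19


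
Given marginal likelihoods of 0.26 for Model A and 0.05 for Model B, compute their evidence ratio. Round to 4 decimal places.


Ratio = ML(A) / ML(B) = 0.26/0.05
= 5.2

5.2


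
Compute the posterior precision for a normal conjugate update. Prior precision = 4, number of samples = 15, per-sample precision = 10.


tau_post = tau_0 + n * tau
= 4 + 15 * 10 = 154

154


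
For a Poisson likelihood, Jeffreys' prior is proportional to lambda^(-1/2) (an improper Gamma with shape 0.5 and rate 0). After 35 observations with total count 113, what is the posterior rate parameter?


Jeffreys' prior for Poisson is proportional to lambda^(-1/2).
Posterior is Gamma(0.5 + S, 0 + n) = Gamma(0.5 + 113, 35).
Posterior rate = 0 + n = 35

35.0


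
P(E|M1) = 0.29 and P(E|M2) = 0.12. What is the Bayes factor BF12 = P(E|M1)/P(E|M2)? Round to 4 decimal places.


Bayes factor BF12 = P(E|M1) / P(E|M2)
= 0.29 / 0.12
= 2.4167

2.4167


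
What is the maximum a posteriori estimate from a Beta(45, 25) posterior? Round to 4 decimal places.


The MAP estimate equals the mode of the distribution.
Mode of Beta(a,b) = (a-1)/(a+b-2)
= 44/68
= 0.6471

0.6471


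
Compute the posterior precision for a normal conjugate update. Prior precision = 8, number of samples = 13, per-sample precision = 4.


tau_post = tau_0 + n * tau
= 8 + 13 * 4 = 60

60


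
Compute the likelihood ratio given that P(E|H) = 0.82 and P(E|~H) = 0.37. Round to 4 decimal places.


LR = P(E|H) / P(E|~H)
= 0.82 / 0.37 = 2.2162

2.2162


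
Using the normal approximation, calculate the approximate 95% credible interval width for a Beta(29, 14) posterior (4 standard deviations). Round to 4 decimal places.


Var(Beta) = 29*14/(43^2 * 44) = 0.005
SD = 0.0706
Width ~ 4*SD = 0.2826

0.2826


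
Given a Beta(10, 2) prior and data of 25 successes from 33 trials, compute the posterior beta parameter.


Number of failures = 33 - 25 = 8
Posterior beta = 2 + 8 = 10

10


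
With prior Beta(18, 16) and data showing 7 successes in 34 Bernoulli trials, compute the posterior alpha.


Conjugate update: alpha_posterior = alpha_prior + k
= 18 + 7 = 25

25


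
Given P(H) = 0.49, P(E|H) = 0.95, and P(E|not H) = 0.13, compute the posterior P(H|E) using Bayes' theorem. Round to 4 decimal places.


By Bayes' theorem: P(H|E) = P(E|H)*P(H) / P(E)
P(E) = P(E|H)*P(H) + P(E|not H)*P(not H)
P(E) = 0.95*0.49 + 0.13*0.51 = 0.5318
P(H|E) = 0.95*0.49 / 0.5318 = 0.8753

0.8753


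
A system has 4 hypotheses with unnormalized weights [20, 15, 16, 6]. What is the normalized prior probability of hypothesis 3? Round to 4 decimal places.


The normalized prior is the weight divided by the total.
Total weight = 57
P(H3) = 16 / 57 = 0.2807

0.2807


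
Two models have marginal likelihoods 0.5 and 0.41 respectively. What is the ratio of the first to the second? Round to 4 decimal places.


Evidence ratio = 0.5 / 0.41
= 1.2195

1.2195


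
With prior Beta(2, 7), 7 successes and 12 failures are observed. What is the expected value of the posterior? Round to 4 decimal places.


Posterior = Beta(9, 19)
E[theta] = alpha/(alpha+beta)
= 9/28 = 0.3214

0.3214


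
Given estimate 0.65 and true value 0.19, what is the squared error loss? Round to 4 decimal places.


Squared error = (estimate - true)^2
Difference = 0.46
Loss = 0.46^2 = 0.2116

0.2116


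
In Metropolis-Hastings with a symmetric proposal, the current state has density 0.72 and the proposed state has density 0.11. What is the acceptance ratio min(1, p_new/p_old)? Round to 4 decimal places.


Ratio = p_new / p_old = 0.11 / 0.72 = 0.1528
Acceptance = min(1, 0.1528) = 0.1528

0.1528


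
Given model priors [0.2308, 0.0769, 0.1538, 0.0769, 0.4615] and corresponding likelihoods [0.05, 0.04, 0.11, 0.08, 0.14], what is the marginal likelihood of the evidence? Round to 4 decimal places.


P(E) = sum_i P(M_i) P(E|M_i)
= 0.0115 + 0.0031 + 0.0169 + 0.0062 + 0.0646
= 0.1023

0.1023


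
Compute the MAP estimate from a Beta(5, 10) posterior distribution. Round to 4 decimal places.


MAP = mode of Beta distribution
= (alpha - 1)/(alpha + beta - 2)
= (5-1)/(5+10-2)
= 4/13 = 0.3077

0.3077


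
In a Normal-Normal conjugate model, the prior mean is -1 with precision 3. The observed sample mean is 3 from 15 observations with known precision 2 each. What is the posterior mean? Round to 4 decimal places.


Posterior precision = tau0 + n*tau = 3 + 15*2 = 33
Posterior mean = (tau0*mu0 + n*tau*xbar) / posterior_precision
= (3*-1 + 15*2*3) / 33
= 87 / 33 = 2.6364

2.6364


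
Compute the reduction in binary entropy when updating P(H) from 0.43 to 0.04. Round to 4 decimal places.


H_before = -p*log2(p) - (1-p)*log2(1-p) for p=0.43: 0.9858
H_after for p=0.04: 0.2423
Reduction = 0.9858 - 0.2423 = 0.7435

0.7435


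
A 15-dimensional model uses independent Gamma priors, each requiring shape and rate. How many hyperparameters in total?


Per parameter: 2 (shape and rate).
Total = 15 * 2 = 30

30


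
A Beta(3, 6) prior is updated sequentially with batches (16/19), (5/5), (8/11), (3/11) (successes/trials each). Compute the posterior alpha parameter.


Sequential conjugate updating is equivalent to a single batch update.
Total successes across all batches = 32
alpha_posterior = alpha_prior + total_successes = 3 + 32
= 35

35


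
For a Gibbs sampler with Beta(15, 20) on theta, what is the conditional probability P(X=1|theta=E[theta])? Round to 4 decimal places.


E[theta] = 15/(15+20) = 0.4286
P(X=1|theta) = theta = 0.4286

0.4286


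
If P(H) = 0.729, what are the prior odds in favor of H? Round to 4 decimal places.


Prior odds = P(H) / (1 - P(H))
= 0.729 / 0.271
= 2.69

2.69


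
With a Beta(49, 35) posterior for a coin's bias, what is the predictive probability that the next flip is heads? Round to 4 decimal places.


The predictive probability equals the posterior mean.
P(next = heads) = alpha / (alpha + beta)
= 49 / 84 = 0.5833

0.5833


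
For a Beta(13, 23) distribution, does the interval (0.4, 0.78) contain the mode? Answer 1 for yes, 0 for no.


Mode of Beta(a,b) = (a-1)/(a+b-2)
= (13-1)/(13+23-2) = 0.3529
Check: 0.4 <= 0.3529 <= 0.78?
Result: 0

0


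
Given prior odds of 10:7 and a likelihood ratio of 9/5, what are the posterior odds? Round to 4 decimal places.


Posterior odds = prior odds * LR
Prior odds = 10/7 = 1.4286
LR = 9/5 = 1.8
Posterior odds = 1.4286 * 1.8 = 2.5714

2.5714


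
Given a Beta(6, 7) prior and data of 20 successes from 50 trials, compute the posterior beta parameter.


Number of failures = 50 - 20 = 30
Posterior beta = 7 + 30 = 37

37


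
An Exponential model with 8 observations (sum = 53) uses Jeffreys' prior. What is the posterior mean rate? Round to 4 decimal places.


Posterior Gamma(8, 53)
E[lambda] = 8/53 = 0.1509

0.1509


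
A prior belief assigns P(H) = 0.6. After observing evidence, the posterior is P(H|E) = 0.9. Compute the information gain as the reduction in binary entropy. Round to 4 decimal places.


H(prior) = -0.6*log2(0.6) - 0.4*log2(0.4)
= 0.971
H(post) = -0.9*log2(0.9) - 0.1*log2(0.1)
= 0.469
IG = 0.971 - 0.469 = 0.502

0.502


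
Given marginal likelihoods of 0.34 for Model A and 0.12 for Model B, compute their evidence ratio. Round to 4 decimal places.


Ratio = ML(A) / ML(B) = 0.34/0.12
= 2.8333

2.8333


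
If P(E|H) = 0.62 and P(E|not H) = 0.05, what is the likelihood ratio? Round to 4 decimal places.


Likelihood ratio = P(E|H) / P(E|not H)
= 0.62 / 0.05
= 12.4

12.4


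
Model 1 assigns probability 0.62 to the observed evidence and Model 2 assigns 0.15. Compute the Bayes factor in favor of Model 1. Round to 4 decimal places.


BF = P(data|M1) / P(data|M2)
= 0.62 / 0.15 = 4.1333

4.1333


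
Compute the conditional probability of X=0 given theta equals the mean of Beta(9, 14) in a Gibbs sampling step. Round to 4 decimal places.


Mean of Beta(9, 14) = 0.3913
P(X=0 | theta=0.3913) = 0.6087

0.6087


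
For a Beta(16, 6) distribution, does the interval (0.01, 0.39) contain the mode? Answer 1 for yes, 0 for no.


Mode of Beta(a,b) = (a-1)/(a+b-2)
= (16-1)/(16+6-2) = 0.75
Check: 0.01 <= 0.75 <= 0.39?
Result: 0

0


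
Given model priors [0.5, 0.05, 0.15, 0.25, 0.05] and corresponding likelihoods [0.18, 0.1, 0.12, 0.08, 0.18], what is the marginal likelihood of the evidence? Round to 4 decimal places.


P(E) = sum_i P(M_i) P(E|M_i)
= 0.09 + 0.005 + 0.018 + 0.02 + 0.009
= 0.142

0.142


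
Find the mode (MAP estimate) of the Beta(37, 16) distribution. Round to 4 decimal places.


For Beta(a,b) with a,b > 1:
Mode = (a-1)/(a+b-2) = (37-1)/(53-2)
= 36/51 = 0.7059

0.7059


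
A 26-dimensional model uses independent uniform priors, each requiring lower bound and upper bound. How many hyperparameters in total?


Per parameter: 2 (lower bound and upper bound).
Total = 26 * 2 = 52

52


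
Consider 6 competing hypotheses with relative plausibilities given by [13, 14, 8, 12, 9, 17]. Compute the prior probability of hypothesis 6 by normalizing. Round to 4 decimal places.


Sum of weights = 13 + 14 + 8 + 12 + 9 + 17 = 73
Normalized prior for H6 = 17 / 73
= 0.2329

0.2329


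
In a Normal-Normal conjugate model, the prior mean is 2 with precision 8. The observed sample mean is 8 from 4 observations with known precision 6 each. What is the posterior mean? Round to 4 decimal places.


Posterior precision = tau0 + n*tau = 8 + 4*6 = 32
Posterior mean = (tau0*mu0 + n*tau*xbar) / posterior_precision
= (8*2 + 4*6*8) / 32
= 208 / 32 = 6.5

6.5


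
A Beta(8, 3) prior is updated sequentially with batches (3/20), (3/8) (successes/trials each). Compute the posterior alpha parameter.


Sequential conjugate updating is equivalent to a single batch update.
Total successes across all batches = 6
alpha_posterior = alpha_prior + total_successes = 8 + 6
= 14

14


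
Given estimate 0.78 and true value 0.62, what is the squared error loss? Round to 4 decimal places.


Squared error = (estimate - true)^2
Difference = 0.16
Loss = 0.16^2 = 0.0256

0.0256


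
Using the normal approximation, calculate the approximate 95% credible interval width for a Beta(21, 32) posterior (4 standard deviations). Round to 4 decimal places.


Var(Beta) = 21*32/(53^2 * 54) = 0.0044
SD = 0.0666
Width ~ 4*SD = 0.2662

0.2662


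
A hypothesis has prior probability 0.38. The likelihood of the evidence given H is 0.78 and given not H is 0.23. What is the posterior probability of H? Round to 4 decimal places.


Using Bayes' theorem:
P(E) = 0.38 * 0.78 + 0.62 * 0.23
P(E) = 0.439
P(H|E) = (0.38 * 0.78) / 0.439 = 0.6752

0.6752


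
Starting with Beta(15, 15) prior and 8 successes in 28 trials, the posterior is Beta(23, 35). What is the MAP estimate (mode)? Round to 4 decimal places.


The mode of Beta(a, b) when a > 1 and b > 1 is (a-1)/(a+b-2)
= (23 - 1) / (23 + 35 - 2)
= 22 / 56
= 0.3929

0.3929


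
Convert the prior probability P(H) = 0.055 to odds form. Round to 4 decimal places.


P(not H) = 1 - 0.055 = 0.945
Odds = 0.055 / 0.945 = 0.0582

0.0582


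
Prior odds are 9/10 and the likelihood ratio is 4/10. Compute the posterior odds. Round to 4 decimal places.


Posterior odds = prior odds * likelihood ratio
= (9/10) * (4/10)
= 36 / 100
= 0.36

0.36


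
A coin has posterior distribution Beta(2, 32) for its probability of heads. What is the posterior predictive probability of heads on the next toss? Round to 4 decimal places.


Posterior predictive = E[theta] = alpha/(alpha+beta)
= 2/34
= 0.0588

0.0588


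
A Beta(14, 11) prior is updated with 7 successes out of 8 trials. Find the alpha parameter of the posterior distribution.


In the Beta-Binomial conjugate update:
alpha_post = alpha_prior + successes
= 14 + 7
= 21

21


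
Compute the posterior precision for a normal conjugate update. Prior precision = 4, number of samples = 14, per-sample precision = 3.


tau_post = tau_0 + n * tau
= 4 + 14 * 3 = 46

46


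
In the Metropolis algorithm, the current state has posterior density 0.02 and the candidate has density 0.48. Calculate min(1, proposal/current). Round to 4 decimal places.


Ratio = 0.48/0.02 = 24.0
Acceptance probability = min(1, 24.0)
= 1.0

1.0


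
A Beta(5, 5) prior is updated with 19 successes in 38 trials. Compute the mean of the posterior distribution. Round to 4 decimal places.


After update: Beta(24, 24)
Mean = 24 / (24 + 24) = 24 / 48
= 0.5

0.5


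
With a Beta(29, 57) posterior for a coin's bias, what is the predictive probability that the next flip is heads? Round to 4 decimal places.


The predictive probability equals the posterior mean.
P(next = heads) = alpha / (alpha + beta)
= 29 / 86 = 0.3372

0.3372


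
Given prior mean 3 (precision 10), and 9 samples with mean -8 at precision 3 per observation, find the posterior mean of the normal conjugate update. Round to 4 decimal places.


The posterior mean is a precision-weighted average of prior and data.
Post. prec. = 10 + 27 = 37
Post. mean = (30 + -216)/37 = -186/37 = -5.027

-5.027


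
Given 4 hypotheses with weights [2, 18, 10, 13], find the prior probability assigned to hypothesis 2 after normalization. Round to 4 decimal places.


To normalize, divide each weight by the sum of all weights.
Sum = 43
Prior(H2) = 18/43 = 0.4186

0.4186


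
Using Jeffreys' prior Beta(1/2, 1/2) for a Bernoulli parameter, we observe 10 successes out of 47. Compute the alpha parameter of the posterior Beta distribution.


Conjugate update: Beta(0.5 + k, 0.5 + n - k).
k = 10, n - k = 37
Posterior alpha = 0.5 + k = 0.5 + 10 = 10.5

10.5


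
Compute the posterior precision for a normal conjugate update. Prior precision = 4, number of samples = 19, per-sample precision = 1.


tau_post = tau_0 + n * tau
= 4 + 19 * 1 = 23

23


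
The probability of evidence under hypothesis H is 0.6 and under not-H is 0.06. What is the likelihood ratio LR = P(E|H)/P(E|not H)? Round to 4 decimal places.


LR = 0.6 / 0.06
= 10.0

10.0


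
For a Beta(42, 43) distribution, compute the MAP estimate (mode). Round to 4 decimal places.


MAP = mode = (a-1)/(a+b-2)
= (42-1)/(42+43-2)
= 41/83 = 0.494

0.494


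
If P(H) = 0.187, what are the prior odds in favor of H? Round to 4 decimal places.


Prior odds = P(H) / (1 - P(H))
= 0.187 / 0.813
= 0.23

0.23


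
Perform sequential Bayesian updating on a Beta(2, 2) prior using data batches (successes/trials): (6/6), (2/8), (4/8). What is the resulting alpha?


Accumulate successes: 12
Posterior alpha = prior alpha + sum of successes
= 2 + 12 = 14

14


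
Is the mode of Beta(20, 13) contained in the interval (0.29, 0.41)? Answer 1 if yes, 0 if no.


Mode = (a-1)/(a+b-2) = 19/31 = 0.6129
Interval: (0.29, 0.41)
Contains mode? 0

0


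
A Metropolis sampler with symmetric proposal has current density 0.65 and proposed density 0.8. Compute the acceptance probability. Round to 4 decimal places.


For symmetric proposals, acceptance = min(1, pi(x*)/pi(x))
= min(1, 0.8/0.65)
= min(1, 1.2308) = 1.0

1.0
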